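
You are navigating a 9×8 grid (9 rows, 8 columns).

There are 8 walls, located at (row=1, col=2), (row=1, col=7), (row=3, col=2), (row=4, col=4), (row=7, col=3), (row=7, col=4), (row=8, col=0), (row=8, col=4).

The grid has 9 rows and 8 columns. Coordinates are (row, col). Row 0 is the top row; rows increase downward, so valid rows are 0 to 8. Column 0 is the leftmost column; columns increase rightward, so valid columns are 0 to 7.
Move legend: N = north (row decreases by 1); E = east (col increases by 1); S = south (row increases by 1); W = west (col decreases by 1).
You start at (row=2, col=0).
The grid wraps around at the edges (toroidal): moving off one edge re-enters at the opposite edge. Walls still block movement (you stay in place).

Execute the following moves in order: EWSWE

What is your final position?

Start: (row=2, col=0)
  E (east): (row=2, col=0) -> (row=2, col=1)
  W (west): (row=2, col=1) -> (row=2, col=0)
  S (south): (row=2, col=0) -> (row=3, col=0)
  W (west): (row=3, col=0) -> (row=3, col=7)
  E (east): (row=3, col=7) -> (row=3, col=0)
Final: (row=3, col=0)

Answer: Final position: (row=3, col=0)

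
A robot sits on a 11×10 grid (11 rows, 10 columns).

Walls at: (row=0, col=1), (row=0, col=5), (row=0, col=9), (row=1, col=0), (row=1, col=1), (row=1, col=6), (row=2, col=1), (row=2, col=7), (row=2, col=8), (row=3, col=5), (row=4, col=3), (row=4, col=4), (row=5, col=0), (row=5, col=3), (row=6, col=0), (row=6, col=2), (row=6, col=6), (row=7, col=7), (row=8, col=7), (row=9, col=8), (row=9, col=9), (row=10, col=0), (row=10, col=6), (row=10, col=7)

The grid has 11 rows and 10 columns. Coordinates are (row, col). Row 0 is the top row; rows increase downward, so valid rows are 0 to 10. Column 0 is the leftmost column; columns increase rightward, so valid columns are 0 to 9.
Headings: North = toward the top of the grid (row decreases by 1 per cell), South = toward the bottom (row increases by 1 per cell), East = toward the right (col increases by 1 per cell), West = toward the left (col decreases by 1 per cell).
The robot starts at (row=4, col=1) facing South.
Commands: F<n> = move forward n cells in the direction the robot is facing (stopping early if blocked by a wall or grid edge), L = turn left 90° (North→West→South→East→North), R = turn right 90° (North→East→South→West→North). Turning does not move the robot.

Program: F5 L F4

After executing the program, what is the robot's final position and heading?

Answer: Final position: (row=9, col=5), facing East

Derivation:
Start: (row=4, col=1), facing South
  F5: move forward 5, now at (row=9, col=1)
  L: turn left, now facing East
  F4: move forward 4, now at (row=9, col=5)
Final: (row=9, col=5), facing East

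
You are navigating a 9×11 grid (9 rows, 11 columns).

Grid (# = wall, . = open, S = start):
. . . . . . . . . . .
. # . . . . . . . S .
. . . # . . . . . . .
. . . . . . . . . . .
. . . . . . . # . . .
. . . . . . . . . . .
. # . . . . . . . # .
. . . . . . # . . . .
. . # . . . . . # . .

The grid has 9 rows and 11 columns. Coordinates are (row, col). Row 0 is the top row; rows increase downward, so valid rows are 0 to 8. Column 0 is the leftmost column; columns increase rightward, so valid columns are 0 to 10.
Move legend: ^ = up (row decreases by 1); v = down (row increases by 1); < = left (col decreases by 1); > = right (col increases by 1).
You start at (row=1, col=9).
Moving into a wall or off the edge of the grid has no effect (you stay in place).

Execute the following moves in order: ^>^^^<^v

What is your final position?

Answer: Final position: (row=1, col=9)

Derivation:
Start: (row=1, col=9)
  ^ (up): (row=1, col=9) -> (row=0, col=9)
  > (right): (row=0, col=9) -> (row=0, col=10)
  [×3]^ (up): blocked, stay at (row=0, col=10)
  < (left): (row=0, col=10) -> (row=0, col=9)
  ^ (up): blocked, stay at (row=0, col=9)
  v (down): (row=0, col=9) -> (row=1, col=9)
Final: (row=1, col=9)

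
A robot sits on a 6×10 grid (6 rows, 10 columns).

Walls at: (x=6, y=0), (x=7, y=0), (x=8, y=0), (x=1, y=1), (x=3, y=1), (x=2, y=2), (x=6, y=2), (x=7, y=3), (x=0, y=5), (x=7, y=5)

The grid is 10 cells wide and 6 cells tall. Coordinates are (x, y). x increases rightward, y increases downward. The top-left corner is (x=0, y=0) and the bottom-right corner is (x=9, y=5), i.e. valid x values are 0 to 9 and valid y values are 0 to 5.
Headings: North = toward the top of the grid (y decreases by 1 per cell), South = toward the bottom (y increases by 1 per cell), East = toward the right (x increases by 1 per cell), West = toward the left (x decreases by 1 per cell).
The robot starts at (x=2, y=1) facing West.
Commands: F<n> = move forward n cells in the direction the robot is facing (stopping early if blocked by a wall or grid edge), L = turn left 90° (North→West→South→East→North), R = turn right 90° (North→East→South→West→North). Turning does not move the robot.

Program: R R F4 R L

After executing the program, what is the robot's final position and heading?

Answer: Final position: (x=2, y=1), facing East

Derivation:
Start: (x=2, y=1), facing West
  R: turn right, now facing North
  R: turn right, now facing East
  F4: move forward 0/4 (blocked), now at (x=2, y=1)
  R: turn right, now facing South
  L: turn left, now facing East
Final: (x=2, y=1), facing East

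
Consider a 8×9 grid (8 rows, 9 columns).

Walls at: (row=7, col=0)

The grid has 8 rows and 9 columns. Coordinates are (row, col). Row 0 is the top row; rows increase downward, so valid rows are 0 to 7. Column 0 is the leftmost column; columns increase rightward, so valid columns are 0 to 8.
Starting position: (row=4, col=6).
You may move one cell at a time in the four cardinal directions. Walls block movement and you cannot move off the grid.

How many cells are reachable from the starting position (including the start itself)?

Answer: Reachable cells: 71

Derivation:
BFS flood-fill from (row=4, col=6):
  Distance 0: (row=4, col=6)
  Distance 1: (row=3, col=6), (row=4, col=5), (row=4, col=7), (row=5, col=6)
  Distance 2: (row=2, col=6), (row=3, col=5), (row=3, col=7), (row=4, col=4), (row=4, col=8), (row=5, col=5), (row=5, col=7), (row=6, col=6)
  Distance 3: (row=1, col=6), (row=2, col=5), (row=2, col=7), (row=3, col=4), (row=3, col=8), (row=4, col=3), (row=5, col=4), (row=5, col=8), (row=6, col=5), (row=6, col=7), (row=7, col=6)
  Distance 4: (row=0, col=6), (row=1, col=5), (row=1, col=7), (row=2, col=4), (row=2, col=8), (row=3, col=3), (row=4, col=2), (row=5, col=3), (row=6, col=4), (row=6, col=8), (row=7, col=5), (row=7, col=7)
  Distance 5: (row=0, col=5), (row=0, col=7), (row=1, col=4), (row=1, col=8), (row=2, col=3), (row=3, col=2), (row=4, col=1), (row=5, col=2), (row=6, col=3), (row=7, col=4), (row=7, col=8)
  Distance 6: (row=0, col=4), (row=0, col=8), (row=1, col=3), (row=2, col=2), (row=3, col=1), (row=4, col=0), (row=5, col=1), (row=6, col=2), (row=7, col=3)
  Distance 7: (row=0, col=3), (row=1, col=2), (row=2, col=1), (row=3, col=0), (row=5, col=0), (row=6, col=1), (row=7, col=2)
  Distance 8: (row=0, col=2), (row=1, col=1), (row=2, col=0), (row=6, col=0), (row=7, col=1)
  Distance 9: (row=0, col=1), (row=1, col=0)
  Distance 10: (row=0, col=0)
Total reachable: 71 (grid has 71 open cells total)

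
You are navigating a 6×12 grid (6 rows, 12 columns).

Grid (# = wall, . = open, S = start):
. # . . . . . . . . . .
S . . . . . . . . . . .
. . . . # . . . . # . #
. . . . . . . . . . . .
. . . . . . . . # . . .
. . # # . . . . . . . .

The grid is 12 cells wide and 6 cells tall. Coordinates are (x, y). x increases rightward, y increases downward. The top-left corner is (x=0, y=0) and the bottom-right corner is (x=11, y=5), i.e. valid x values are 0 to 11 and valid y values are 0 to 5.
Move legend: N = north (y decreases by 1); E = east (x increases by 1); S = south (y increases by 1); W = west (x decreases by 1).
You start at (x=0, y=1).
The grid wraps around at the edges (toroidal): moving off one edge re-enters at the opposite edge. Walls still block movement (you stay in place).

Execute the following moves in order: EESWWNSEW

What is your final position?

Answer: Final position: (x=0, y=2)

Derivation:
Start: (x=0, y=1)
  E (east): (x=0, y=1) -> (x=1, y=1)
  E (east): (x=1, y=1) -> (x=2, y=1)
  S (south): (x=2, y=1) -> (x=2, y=2)
  W (west): (x=2, y=2) -> (x=1, y=2)
  W (west): (x=1, y=2) -> (x=0, y=2)
  N (north): (x=0, y=2) -> (x=0, y=1)
  S (south): (x=0, y=1) -> (x=0, y=2)
  E (east): (x=0, y=2) -> (x=1, y=2)
  W (west): (x=1, y=2) -> (x=0, y=2)
Final: (x=0, y=2)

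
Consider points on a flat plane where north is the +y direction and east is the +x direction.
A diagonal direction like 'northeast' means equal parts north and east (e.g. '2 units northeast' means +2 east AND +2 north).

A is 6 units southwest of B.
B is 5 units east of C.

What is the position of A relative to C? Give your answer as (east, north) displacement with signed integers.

Answer: A is at (east=-1, north=-6) relative to C.

Derivation:
Place C at the origin (east=0, north=0).
  B is 5 units east of C: delta (east=+5, north=+0); B at (east=5, north=0).
  A is 6 units southwest of B: delta (east=-6, north=-6); A at (east=-1, north=-6).
Therefore A relative to C: (east=-1, north=-6).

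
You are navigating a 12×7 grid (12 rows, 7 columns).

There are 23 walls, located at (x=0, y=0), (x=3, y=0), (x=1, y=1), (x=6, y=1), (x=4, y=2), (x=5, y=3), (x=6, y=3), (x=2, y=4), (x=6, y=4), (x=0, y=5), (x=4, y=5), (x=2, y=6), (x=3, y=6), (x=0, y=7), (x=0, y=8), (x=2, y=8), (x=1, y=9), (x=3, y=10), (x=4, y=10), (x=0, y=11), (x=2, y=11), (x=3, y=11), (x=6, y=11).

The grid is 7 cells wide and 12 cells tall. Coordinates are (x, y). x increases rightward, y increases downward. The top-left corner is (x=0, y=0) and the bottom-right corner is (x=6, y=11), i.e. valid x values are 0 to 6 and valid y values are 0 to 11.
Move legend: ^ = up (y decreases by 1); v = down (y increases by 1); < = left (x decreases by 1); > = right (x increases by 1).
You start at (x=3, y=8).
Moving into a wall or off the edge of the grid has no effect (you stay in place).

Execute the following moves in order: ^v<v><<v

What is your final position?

Answer: Final position: (x=2, y=10)

Derivation:
Start: (x=3, y=8)
  ^ (up): (x=3, y=8) -> (x=3, y=7)
  v (down): (x=3, y=7) -> (x=3, y=8)
  < (left): blocked, stay at (x=3, y=8)
  v (down): (x=3, y=8) -> (x=3, y=9)
  > (right): (x=3, y=9) -> (x=4, y=9)
  < (left): (x=4, y=9) -> (x=3, y=9)
  < (left): (x=3, y=9) -> (x=2, y=9)
  v (down): (x=2, y=9) -> (x=2, y=10)
Final: (x=2, y=10)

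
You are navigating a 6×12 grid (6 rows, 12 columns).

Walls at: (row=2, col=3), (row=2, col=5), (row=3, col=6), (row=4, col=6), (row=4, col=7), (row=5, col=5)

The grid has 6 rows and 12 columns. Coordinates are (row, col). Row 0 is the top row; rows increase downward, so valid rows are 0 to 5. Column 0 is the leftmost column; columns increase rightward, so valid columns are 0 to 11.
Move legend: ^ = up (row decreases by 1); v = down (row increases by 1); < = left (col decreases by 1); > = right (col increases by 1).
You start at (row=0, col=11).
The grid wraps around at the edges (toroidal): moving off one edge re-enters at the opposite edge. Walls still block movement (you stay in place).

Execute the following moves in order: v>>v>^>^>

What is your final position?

Answer: Final position: (row=0, col=4)

Derivation:
Start: (row=0, col=11)
  v (down): (row=0, col=11) -> (row=1, col=11)
  > (right): (row=1, col=11) -> (row=1, col=0)
  > (right): (row=1, col=0) -> (row=1, col=1)
  v (down): (row=1, col=1) -> (row=2, col=1)
  > (right): (row=2, col=1) -> (row=2, col=2)
  ^ (up): (row=2, col=2) -> (row=1, col=2)
  > (right): (row=1, col=2) -> (row=1, col=3)
  ^ (up): (row=1, col=3) -> (row=0, col=3)
  > (right): (row=0, col=3) -> (row=0, col=4)
Final: (row=0, col=4)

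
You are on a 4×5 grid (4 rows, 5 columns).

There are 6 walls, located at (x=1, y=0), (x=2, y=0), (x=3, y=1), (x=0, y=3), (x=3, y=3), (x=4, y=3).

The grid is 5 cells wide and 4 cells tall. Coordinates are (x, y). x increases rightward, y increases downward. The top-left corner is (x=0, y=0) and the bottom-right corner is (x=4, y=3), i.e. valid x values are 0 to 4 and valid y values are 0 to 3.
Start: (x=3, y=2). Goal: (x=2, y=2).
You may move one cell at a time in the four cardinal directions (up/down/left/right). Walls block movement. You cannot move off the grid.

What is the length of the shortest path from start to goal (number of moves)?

Answer: Shortest path length: 1

Derivation:
BFS from (x=3, y=2) until reaching (x=2, y=2):
  Distance 0: (x=3, y=2)
  Distance 1: (x=2, y=2), (x=4, y=2)  <- goal reached here
One shortest path (1 moves): (x=3, y=2) -> (x=2, y=2)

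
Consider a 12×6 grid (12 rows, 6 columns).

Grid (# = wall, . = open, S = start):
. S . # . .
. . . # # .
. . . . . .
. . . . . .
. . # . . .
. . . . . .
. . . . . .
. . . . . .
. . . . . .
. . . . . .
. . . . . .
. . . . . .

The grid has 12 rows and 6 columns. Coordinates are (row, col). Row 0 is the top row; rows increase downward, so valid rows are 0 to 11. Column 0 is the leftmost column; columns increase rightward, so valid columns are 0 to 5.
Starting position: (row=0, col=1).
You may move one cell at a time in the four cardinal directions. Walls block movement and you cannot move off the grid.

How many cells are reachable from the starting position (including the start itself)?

BFS flood-fill from (row=0, col=1):
  Distance 0: (row=0, col=1)
  Distance 1: (row=0, col=0), (row=0, col=2), (row=1, col=1)
  Distance 2: (row=1, col=0), (row=1, col=2), (row=2, col=1)
  Distance 3: (row=2, col=0), (row=2, col=2), (row=3, col=1)
  Distance 4: (row=2, col=3), (row=3, col=0), (row=3, col=2), (row=4, col=1)
  Distance 5: (row=2, col=4), (row=3, col=3), (row=4, col=0), (row=5, col=1)
  Distance 6: (row=2, col=5), (row=3, col=4), (row=4, col=3), (row=5, col=0), (row=5, col=2), (row=6, col=1)
  Distance 7: (row=1, col=5), (row=3, col=5), (row=4, col=4), (row=5, col=3), (row=6, col=0), (row=6, col=2), (row=7, col=1)
  Distance 8: (row=0, col=5), (row=4, col=5), (row=5, col=4), (row=6, col=3), (row=7, col=0), (row=7, col=2), (row=8, col=1)
  Distance 9: (row=0, col=4), (row=5, col=5), (row=6, col=4), (row=7, col=3), (row=8, col=0), (row=8, col=2), (row=9, col=1)
  Distance 10: (row=6, col=5), (row=7, col=4), (row=8, col=3), (row=9, col=0), (row=9, col=2), (row=10, col=1)
  Distance 11: (row=7, col=5), (row=8, col=4), (row=9, col=3), (row=10, col=0), (row=10, col=2), (row=11, col=1)
  Distance 12: (row=8, col=5), (row=9, col=4), (row=10, col=3), (row=11, col=0), (row=11, col=2)
  Distance 13: (row=9, col=5), (row=10, col=4), (row=11, col=3)
  Distance 14: (row=10, col=5), (row=11, col=4)
  Distance 15: (row=11, col=5)
Total reachable: 68 (grid has 68 open cells total)

Answer: Reachable cells: 68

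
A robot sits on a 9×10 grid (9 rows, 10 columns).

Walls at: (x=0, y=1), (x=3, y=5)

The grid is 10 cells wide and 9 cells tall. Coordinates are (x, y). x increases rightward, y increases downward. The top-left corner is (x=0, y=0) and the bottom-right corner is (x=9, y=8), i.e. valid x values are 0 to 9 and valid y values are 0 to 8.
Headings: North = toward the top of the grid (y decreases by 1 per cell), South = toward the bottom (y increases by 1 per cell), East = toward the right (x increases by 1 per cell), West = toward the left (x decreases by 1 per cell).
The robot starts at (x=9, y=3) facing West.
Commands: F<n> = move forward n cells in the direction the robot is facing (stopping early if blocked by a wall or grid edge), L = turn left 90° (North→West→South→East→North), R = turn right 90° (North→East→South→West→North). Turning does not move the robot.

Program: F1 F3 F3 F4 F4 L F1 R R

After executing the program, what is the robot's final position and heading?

Start: (x=9, y=3), facing West
  F1: move forward 1, now at (x=8, y=3)
  F3: move forward 3, now at (x=5, y=3)
  F3: move forward 3, now at (x=2, y=3)
  F4: move forward 2/4 (blocked), now at (x=0, y=3)
  F4: move forward 0/4 (blocked), now at (x=0, y=3)
  L: turn left, now facing South
  F1: move forward 1, now at (x=0, y=4)
  R: turn right, now facing West
  R: turn right, now facing North
Final: (x=0, y=4), facing North

Answer: Final position: (x=0, y=4), facing North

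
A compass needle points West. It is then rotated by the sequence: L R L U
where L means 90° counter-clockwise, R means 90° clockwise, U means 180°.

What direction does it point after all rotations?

Answer: Final heading: North

Derivation:
Start: West
  L (left (90° counter-clockwise)) -> South
  R (right (90° clockwise)) -> West
  L (left (90° counter-clockwise)) -> South
  U (U-turn (180°)) -> North
Final: North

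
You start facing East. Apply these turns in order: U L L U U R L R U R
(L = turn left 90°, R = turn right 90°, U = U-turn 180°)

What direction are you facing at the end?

Answer: Final heading: East

Derivation:
Start: East
  U (U-turn (180°)) -> West
  L (left (90° counter-clockwise)) -> South
  L (left (90° counter-clockwise)) -> East
  U (U-turn (180°)) -> West
  U (U-turn (180°)) -> East
  R (right (90° clockwise)) -> South
  L (left (90° counter-clockwise)) -> East
  R (right (90° clockwise)) -> South
  U (U-turn (180°)) -> North
  R (right (90° clockwise)) -> East
Final: East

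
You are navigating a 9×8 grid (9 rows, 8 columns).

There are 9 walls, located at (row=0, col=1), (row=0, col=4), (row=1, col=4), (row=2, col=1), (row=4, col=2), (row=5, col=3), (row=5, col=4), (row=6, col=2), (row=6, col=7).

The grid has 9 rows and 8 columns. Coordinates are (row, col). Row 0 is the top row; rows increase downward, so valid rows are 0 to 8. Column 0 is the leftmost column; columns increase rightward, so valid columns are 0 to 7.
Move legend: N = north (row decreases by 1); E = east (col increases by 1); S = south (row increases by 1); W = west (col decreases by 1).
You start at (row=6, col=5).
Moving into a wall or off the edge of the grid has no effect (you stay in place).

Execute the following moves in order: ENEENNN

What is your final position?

Answer: Final position: (row=2, col=7)

Derivation:
Start: (row=6, col=5)
  E (east): (row=6, col=5) -> (row=6, col=6)
  N (north): (row=6, col=6) -> (row=5, col=6)
  E (east): (row=5, col=6) -> (row=5, col=7)
  E (east): blocked, stay at (row=5, col=7)
  N (north): (row=5, col=7) -> (row=4, col=7)
  N (north): (row=4, col=7) -> (row=3, col=7)
  N (north): (row=3, col=7) -> (row=2, col=7)
Final: (row=2, col=7)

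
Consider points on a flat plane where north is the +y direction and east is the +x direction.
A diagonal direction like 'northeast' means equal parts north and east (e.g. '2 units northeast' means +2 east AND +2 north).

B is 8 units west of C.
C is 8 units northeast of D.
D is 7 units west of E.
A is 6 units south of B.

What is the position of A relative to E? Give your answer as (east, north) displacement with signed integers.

Answer: A is at (east=-7, north=2) relative to E.

Derivation:
Place E at the origin (east=0, north=0).
  D is 7 units west of E: delta (east=-7, north=+0); D at (east=-7, north=0).
  C is 8 units northeast of D: delta (east=+8, north=+8); C at (east=1, north=8).
  B is 8 units west of C: delta (east=-8, north=+0); B at (east=-7, north=8).
  A is 6 units south of B: delta (east=+0, north=-6); A at (east=-7, north=2).
Therefore A relative to E: (east=-7, north=2).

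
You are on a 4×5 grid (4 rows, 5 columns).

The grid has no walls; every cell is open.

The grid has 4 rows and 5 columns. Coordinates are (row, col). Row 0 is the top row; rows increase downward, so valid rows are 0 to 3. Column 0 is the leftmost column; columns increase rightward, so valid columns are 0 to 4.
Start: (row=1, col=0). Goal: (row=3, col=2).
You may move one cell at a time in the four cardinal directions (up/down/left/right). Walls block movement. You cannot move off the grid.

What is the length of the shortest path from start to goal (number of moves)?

Answer: Shortest path length: 4

Derivation:
BFS from (row=1, col=0) until reaching (row=3, col=2):
  Distance 0: (row=1, col=0)
  Distance 1: (row=0, col=0), (row=1, col=1), (row=2, col=0)
  Distance 2: (row=0, col=1), (row=1, col=2), (row=2, col=1), (row=3, col=0)
  Distance 3: (row=0, col=2), (row=1, col=3), (row=2, col=2), (row=3, col=1)
  Distance 4: (row=0, col=3), (row=1, col=4), (row=2, col=3), (row=3, col=2)  <- goal reached here
One shortest path (4 moves): (row=1, col=0) -> (row=1, col=1) -> (row=1, col=2) -> (row=2, col=2) -> (row=3, col=2)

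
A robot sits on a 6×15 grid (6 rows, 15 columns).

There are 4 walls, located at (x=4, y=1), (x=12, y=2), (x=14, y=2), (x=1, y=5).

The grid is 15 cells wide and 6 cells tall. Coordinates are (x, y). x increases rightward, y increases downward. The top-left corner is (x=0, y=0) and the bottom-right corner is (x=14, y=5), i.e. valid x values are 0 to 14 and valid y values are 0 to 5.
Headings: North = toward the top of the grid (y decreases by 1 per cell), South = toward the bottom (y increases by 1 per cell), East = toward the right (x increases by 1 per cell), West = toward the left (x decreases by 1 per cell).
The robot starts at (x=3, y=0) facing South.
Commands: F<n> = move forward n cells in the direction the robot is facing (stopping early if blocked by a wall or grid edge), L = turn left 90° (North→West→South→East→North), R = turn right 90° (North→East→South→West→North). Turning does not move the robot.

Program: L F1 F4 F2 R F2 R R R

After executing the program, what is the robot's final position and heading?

Answer: Final position: (x=10, y=2), facing East

Derivation:
Start: (x=3, y=0), facing South
  L: turn left, now facing East
  F1: move forward 1, now at (x=4, y=0)
  F4: move forward 4, now at (x=8, y=0)
  F2: move forward 2, now at (x=10, y=0)
  R: turn right, now facing South
  F2: move forward 2, now at (x=10, y=2)
  R: turn right, now facing West
  R: turn right, now facing North
  R: turn right, now facing East
Final: (x=10, y=2), facing East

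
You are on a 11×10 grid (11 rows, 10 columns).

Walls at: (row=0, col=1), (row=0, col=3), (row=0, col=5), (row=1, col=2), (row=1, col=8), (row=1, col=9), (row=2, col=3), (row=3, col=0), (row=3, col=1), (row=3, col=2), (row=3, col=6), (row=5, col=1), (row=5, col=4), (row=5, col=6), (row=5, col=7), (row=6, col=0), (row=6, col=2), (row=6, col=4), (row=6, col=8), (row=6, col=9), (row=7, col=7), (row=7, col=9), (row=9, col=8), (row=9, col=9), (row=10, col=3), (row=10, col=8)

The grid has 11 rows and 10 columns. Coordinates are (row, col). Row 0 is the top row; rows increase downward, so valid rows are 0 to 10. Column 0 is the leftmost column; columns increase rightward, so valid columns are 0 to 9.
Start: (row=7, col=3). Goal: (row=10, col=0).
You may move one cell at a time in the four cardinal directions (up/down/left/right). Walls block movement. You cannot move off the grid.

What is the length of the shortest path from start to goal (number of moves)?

BFS from (row=7, col=3) until reaching (row=10, col=0):
  Distance 0: (row=7, col=3)
  Distance 1: (row=6, col=3), (row=7, col=2), (row=7, col=4), (row=8, col=3)
  Distance 2: (row=5, col=3), (row=7, col=1), (row=7, col=5), (row=8, col=2), (row=8, col=4), (row=9, col=3)
  Distance 3: (row=4, col=3), (row=5, col=2), (row=6, col=1), (row=6, col=5), (row=7, col=0), (row=7, col=6), (row=8, col=1), (row=8, col=5), (row=9, col=2), (row=9, col=4)
  Distance 4: (row=3, col=3), (row=4, col=2), (row=4, col=4), (row=5, col=5), (row=6, col=6), (row=8, col=0), (row=8, col=6), (row=9, col=1), (row=9, col=5), (row=10, col=2), (row=10, col=4)
  Distance 5: (row=3, col=4), (row=4, col=1), (row=4, col=5), (row=6, col=7), (row=8, col=7), (row=9, col=0), (row=9, col=6), (row=10, col=1), (row=10, col=5)
  Distance 6: (row=2, col=4), (row=3, col=5), (row=4, col=0), (row=4, col=6), (row=8, col=8), (row=9, col=7), (row=10, col=0), (row=10, col=6)  <- goal reached here
One shortest path (6 moves): (row=7, col=3) -> (row=7, col=2) -> (row=7, col=1) -> (row=7, col=0) -> (row=8, col=0) -> (row=9, col=0) -> (row=10, col=0)

Answer: Shortest path length: 6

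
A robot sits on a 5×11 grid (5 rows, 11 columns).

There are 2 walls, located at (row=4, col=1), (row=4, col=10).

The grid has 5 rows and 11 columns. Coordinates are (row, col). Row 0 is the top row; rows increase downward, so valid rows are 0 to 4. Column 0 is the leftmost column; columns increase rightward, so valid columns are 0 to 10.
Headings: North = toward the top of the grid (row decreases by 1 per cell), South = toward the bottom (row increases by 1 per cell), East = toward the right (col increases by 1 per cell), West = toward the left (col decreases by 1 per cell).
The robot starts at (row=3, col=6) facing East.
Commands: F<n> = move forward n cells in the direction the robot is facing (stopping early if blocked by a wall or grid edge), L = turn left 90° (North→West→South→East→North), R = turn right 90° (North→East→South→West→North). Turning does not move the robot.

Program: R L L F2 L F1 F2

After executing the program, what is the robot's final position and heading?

Answer: Final position: (row=1, col=3), facing West

Derivation:
Start: (row=3, col=6), facing East
  R: turn right, now facing South
  L: turn left, now facing East
  L: turn left, now facing North
  F2: move forward 2, now at (row=1, col=6)
  L: turn left, now facing West
  F1: move forward 1, now at (row=1, col=5)
  F2: move forward 2, now at (row=1, col=3)
Final: (row=1, col=3), facing West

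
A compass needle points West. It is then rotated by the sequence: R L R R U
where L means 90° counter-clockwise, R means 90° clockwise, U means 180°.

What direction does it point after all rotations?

Start: West
  R (right (90° clockwise)) -> North
  L (left (90° counter-clockwise)) -> West
  R (right (90° clockwise)) -> North
  R (right (90° clockwise)) -> East
  U (U-turn (180°)) -> West
Final: West

Answer: Final heading: West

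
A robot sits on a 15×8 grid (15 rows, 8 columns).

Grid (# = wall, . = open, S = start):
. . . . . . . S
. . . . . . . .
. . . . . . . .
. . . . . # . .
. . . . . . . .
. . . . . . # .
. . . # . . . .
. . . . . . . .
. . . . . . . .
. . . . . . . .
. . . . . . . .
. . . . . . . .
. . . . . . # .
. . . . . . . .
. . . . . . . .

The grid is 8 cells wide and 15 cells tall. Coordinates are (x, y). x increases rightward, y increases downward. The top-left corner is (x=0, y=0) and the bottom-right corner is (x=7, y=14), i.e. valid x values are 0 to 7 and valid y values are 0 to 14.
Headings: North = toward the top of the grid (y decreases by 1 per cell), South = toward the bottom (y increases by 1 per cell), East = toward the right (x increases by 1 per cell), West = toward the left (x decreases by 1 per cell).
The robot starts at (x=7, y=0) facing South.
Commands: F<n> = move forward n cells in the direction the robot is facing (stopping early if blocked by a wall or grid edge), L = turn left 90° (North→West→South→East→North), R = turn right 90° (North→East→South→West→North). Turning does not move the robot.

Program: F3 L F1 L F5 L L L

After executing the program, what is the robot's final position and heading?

Answer: Final position: (x=7, y=0), facing East

Derivation:
Start: (x=7, y=0), facing South
  F3: move forward 3, now at (x=7, y=3)
  L: turn left, now facing East
  F1: move forward 0/1 (blocked), now at (x=7, y=3)
  L: turn left, now facing North
  F5: move forward 3/5 (blocked), now at (x=7, y=0)
  L: turn left, now facing West
  L: turn left, now facing South
  L: turn left, now facing East
Final: (x=7, y=0), facing East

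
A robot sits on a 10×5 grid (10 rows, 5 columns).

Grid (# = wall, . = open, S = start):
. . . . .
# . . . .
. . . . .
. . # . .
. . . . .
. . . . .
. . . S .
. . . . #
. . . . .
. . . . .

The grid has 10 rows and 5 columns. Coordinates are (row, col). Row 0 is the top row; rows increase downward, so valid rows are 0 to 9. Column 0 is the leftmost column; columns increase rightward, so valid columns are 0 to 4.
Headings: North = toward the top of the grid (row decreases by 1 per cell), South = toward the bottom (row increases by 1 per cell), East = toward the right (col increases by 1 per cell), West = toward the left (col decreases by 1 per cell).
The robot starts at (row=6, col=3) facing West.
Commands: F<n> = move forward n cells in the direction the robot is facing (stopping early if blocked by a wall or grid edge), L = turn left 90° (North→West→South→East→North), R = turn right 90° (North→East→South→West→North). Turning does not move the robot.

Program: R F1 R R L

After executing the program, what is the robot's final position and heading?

Start: (row=6, col=3), facing West
  R: turn right, now facing North
  F1: move forward 1, now at (row=5, col=3)
  R: turn right, now facing East
  R: turn right, now facing South
  L: turn left, now facing East
Final: (row=5, col=3), facing East

Answer: Final position: (row=5, col=3), facing East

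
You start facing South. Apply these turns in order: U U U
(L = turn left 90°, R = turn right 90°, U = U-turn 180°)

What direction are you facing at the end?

Answer: Final heading: North

Derivation:
Start: South
  U (U-turn (180°)) -> North
  U (U-turn (180°)) -> South
  U (U-turn (180°)) -> North
Final: North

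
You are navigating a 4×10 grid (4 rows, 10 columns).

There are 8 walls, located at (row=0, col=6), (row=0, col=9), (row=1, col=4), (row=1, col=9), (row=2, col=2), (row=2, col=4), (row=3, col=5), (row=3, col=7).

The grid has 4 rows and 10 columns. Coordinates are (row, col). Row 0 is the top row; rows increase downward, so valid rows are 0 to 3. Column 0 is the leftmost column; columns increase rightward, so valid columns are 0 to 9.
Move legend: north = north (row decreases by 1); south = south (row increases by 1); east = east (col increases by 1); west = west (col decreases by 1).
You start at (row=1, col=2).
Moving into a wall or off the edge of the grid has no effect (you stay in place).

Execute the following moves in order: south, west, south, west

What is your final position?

Start: (row=1, col=2)
  south (south): blocked, stay at (row=1, col=2)
  west (west): (row=1, col=2) -> (row=1, col=1)
  south (south): (row=1, col=1) -> (row=2, col=1)
  west (west): (row=2, col=1) -> (row=2, col=0)
Final: (row=2, col=0)

Answer: Final position: (row=2, col=0)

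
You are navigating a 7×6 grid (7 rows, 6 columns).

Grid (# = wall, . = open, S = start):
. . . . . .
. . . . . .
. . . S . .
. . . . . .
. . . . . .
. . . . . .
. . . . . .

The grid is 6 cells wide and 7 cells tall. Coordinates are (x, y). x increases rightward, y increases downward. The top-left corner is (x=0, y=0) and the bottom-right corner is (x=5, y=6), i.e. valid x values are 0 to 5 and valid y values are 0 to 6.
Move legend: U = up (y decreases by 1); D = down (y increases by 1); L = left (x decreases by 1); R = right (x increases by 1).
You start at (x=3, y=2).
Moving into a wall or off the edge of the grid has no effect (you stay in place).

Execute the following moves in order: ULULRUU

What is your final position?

Start: (x=3, y=2)
  U (up): (x=3, y=2) -> (x=3, y=1)
  L (left): (x=3, y=1) -> (x=2, y=1)
  U (up): (x=2, y=1) -> (x=2, y=0)
  L (left): (x=2, y=0) -> (x=1, y=0)
  R (right): (x=1, y=0) -> (x=2, y=0)
  U (up): blocked, stay at (x=2, y=0)
  U (up): blocked, stay at (x=2, y=0)
Final: (x=2, y=0)

Answer: Final position: (x=2, y=0)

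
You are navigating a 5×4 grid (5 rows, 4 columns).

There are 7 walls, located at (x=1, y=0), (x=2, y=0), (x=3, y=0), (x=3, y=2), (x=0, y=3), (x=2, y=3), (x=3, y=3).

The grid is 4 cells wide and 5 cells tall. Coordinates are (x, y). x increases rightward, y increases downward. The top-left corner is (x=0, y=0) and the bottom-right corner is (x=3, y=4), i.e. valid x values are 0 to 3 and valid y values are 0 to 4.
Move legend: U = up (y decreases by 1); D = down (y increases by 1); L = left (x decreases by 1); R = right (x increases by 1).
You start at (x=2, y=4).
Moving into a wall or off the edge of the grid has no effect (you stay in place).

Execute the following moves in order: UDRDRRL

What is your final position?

Start: (x=2, y=4)
  U (up): blocked, stay at (x=2, y=4)
  D (down): blocked, stay at (x=2, y=4)
  R (right): (x=2, y=4) -> (x=3, y=4)
  D (down): blocked, stay at (x=3, y=4)
  R (right): blocked, stay at (x=3, y=4)
  R (right): blocked, stay at (x=3, y=4)
  L (left): (x=3, y=4) -> (x=2, y=4)
Final: (x=2, y=4)

Answer: Final position: (x=2, y=4)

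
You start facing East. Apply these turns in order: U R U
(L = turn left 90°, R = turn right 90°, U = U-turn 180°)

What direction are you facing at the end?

Start: East
  U (U-turn (180°)) -> West
  R (right (90° clockwise)) -> North
  U (U-turn (180°)) -> South
Final: South

Answer: Final heading: South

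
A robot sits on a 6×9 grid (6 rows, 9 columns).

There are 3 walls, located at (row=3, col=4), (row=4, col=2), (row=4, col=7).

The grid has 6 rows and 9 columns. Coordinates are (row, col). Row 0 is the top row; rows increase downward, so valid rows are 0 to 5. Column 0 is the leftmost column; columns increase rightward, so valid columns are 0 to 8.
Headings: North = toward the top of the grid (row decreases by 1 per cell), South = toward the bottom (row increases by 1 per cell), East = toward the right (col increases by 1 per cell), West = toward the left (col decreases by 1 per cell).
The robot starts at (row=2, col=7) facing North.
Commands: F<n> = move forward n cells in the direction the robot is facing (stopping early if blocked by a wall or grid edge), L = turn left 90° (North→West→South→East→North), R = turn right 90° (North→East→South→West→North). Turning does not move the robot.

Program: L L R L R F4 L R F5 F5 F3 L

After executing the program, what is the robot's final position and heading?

Start: (row=2, col=7), facing North
  L: turn left, now facing West
  L: turn left, now facing South
  R: turn right, now facing West
  L: turn left, now facing South
  R: turn right, now facing West
  F4: move forward 4, now at (row=2, col=3)
  L: turn left, now facing South
  R: turn right, now facing West
  F5: move forward 3/5 (blocked), now at (row=2, col=0)
  F5: move forward 0/5 (blocked), now at (row=2, col=0)
  F3: move forward 0/3 (blocked), now at (row=2, col=0)
  L: turn left, now facing South
Final: (row=2, col=0), facing South

Answer: Final position: (row=2, col=0), facing South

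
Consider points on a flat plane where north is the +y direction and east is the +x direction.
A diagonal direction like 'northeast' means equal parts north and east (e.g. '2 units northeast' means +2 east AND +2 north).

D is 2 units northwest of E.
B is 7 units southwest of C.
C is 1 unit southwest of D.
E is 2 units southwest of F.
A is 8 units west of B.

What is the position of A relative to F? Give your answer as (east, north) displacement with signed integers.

Place F at the origin (east=0, north=0).
  E is 2 units southwest of F: delta (east=-2, north=-2); E at (east=-2, north=-2).
  D is 2 units northwest of E: delta (east=-2, north=+2); D at (east=-4, north=0).
  C is 1 unit southwest of D: delta (east=-1, north=-1); C at (east=-5, north=-1).
  B is 7 units southwest of C: delta (east=-7, north=-7); B at (east=-12, north=-8).
  A is 8 units west of B: delta (east=-8, north=+0); A at (east=-20, north=-8).
Therefore A relative to F: (east=-20, north=-8).

Answer: A is at (east=-20, north=-8) relative to F.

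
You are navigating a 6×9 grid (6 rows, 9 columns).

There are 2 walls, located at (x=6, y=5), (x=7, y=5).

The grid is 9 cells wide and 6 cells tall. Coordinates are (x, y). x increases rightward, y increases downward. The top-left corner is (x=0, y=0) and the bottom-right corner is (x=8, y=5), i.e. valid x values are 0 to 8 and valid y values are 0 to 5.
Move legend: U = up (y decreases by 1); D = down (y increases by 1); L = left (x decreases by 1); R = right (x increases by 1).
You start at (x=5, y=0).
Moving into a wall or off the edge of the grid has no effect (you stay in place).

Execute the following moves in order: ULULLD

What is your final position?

Answer: Final position: (x=2, y=1)

Derivation:
Start: (x=5, y=0)
  U (up): blocked, stay at (x=5, y=0)
  L (left): (x=5, y=0) -> (x=4, y=0)
  U (up): blocked, stay at (x=4, y=0)
  L (left): (x=4, y=0) -> (x=3, y=0)
  L (left): (x=3, y=0) -> (x=2, y=0)
  D (down): (x=2, y=0) -> (x=2, y=1)
Final: (x=2, y=1)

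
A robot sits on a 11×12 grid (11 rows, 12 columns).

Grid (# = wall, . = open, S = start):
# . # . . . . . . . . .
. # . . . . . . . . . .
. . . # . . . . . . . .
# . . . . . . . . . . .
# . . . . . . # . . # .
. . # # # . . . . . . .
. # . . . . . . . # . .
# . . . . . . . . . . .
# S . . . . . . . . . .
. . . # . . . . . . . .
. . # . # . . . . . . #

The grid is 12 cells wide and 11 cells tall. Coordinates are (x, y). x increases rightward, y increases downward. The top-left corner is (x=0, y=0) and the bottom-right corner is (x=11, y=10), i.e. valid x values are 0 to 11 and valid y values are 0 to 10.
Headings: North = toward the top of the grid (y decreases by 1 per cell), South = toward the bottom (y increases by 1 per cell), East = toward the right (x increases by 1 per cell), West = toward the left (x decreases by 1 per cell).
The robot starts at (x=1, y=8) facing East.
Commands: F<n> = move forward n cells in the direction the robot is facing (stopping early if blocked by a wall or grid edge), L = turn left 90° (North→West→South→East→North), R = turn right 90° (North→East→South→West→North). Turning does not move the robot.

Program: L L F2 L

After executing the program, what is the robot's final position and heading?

Start: (x=1, y=8), facing East
  L: turn left, now facing North
  L: turn left, now facing West
  F2: move forward 0/2 (blocked), now at (x=1, y=8)
  L: turn left, now facing South
Final: (x=1, y=8), facing South

Answer: Final position: (x=1, y=8), facing South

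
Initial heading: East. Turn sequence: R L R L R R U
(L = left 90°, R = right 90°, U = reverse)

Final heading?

Answer: Final heading: East

Derivation:
Start: East
  R (right (90° clockwise)) -> South
  L (left (90° counter-clockwise)) -> East
  R (right (90° clockwise)) -> South
  L (left (90° counter-clockwise)) -> East
  R (right (90° clockwise)) -> South
  R (right (90° clockwise)) -> West
  U (U-turn (180°)) -> East
Final: East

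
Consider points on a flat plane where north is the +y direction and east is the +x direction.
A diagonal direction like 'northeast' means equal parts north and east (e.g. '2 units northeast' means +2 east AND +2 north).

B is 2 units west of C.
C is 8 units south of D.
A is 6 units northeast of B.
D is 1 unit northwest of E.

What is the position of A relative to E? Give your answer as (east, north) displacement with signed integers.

Answer: A is at (east=3, north=-1) relative to E.

Derivation:
Place E at the origin (east=0, north=0).
  D is 1 unit northwest of E: delta (east=-1, north=+1); D at (east=-1, north=1).
  C is 8 units south of D: delta (east=+0, north=-8); C at (east=-1, north=-7).
  B is 2 units west of C: delta (east=-2, north=+0); B at (east=-3, north=-7).
  A is 6 units northeast of B: delta (east=+6, north=+6); A at (east=3, north=-1).
Therefore A relative to E: (east=3, north=-1).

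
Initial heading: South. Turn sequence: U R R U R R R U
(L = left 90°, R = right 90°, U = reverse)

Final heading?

Answer: Final heading: East

Derivation:
Start: South
  U (U-turn (180°)) -> North
  R (right (90° clockwise)) -> East
  R (right (90° clockwise)) -> South
  U (U-turn (180°)) -> North
  R (right (90° clockwise)) -> East
  R (right (90° clockwise)) -> South
  R (right (90° clockwise)) -> West
  U (U-turn (180°)) -> East
Final: East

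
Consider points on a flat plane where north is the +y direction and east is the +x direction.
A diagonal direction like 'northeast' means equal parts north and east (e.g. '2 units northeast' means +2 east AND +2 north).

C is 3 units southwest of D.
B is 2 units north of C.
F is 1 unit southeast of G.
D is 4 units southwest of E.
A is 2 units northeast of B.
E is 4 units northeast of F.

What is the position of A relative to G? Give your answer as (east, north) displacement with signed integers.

Answer: A is at (east=0, north=0) relative to G.

Derivation:
Place G at the origin (east=0, north=0).
  F is 1 unit southeast of G: delta (east=+1, north=-1); F at (east=1, north=-1).
  E is 4 units northeast of F: delta (east=+4, north=+4); E at (east=5, north=3).
  D is 4 units southwest of E: delta (east=-4, north=-4); D at (east=1, north=-1).
  C is 3 units southwest of D: delta (east=-3, north=-3); C at (east=-2, north=-4).
  B is 2 units north of C: delta (east=+0, north=+2); B at (east=-2, north=-2).
  A is 2 units northeast of B: delta (east=+2, north=+2); A at (east=0, north=0).
Therefore A relative to G: (east=0, north=0).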